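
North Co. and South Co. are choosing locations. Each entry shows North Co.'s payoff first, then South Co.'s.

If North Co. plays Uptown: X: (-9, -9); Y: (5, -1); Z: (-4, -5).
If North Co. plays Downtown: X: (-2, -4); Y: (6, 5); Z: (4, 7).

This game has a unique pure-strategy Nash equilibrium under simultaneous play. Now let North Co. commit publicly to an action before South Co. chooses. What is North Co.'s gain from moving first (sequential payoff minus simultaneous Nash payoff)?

1

Work backward from South Co.'s decision.
- Uptown: South Co. compares -9, -1, -5 and picks Y; North Co. would get 5.
- Downtown: South Co. compares -4, 5, 7 and picks Z; North Co. would get 4.
North Co.'s induced payoffs are 5, 4, so North Co. commits to Uptown. Subgame-perfect outcome: (Uptown, Y) with payoffs (5, -1).
For the simultaneous game, intersect best replies.
North Co.'s best replies: X→Downtown; Y→Downtown; Z→Downtown.
South Co.'s best replies: Uptown→Y; Downtown→Z.
The unique mutual best reply is (Downtown, Z), giving (4, 7).
North Co.'s commitment gain: 5 − 4 = 1.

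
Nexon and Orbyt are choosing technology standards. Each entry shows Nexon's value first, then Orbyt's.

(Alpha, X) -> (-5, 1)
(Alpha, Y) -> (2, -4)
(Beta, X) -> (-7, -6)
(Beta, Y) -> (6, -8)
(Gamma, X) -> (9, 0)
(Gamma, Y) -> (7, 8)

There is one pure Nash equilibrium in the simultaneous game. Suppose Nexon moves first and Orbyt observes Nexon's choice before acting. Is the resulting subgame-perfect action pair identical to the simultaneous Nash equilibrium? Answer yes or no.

Solve by backward induction (Nexon leads).
- Alpha → Orbyt plays X (best of 1, -4); Nexon gets -5.
- Beta → Orbyt plays X (best of -6, -8); Nexon gets -7.
- Gamma → Orbyt plays Y (best of 0, 8); Nexon gets 7.
Maximizing over -5, -7, 7, Nexon chooses Gamma. Subgame-perfect outcome: (Gamma, Y) with payoffs (7, 8).
Now find the simultaneous Nash equilibrium.
Nexon's best replies: X→Gamma; Y→Gamma.
Orbyt's best replies: Alpha→X; Beta→X; Gamma→Y.
Only (Gamma, Y) has each player best-responding; Nash payoffs (7, 8).
Sequential outcome (Gamma, Y) coincides with the Nash profile (Gamma, Y).

yes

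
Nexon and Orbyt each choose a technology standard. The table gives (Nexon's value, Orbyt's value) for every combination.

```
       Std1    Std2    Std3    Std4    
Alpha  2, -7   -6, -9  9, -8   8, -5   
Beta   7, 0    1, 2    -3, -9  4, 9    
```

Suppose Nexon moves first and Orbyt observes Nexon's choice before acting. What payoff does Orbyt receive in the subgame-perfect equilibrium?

-5

Solve by backward induction (Nexon leads).
- Alpha: BR = Std4, leader payoff 8.
- Beta: BR = Std4, leader payoff 4.
Maximizing over 8, 4, Nexon chooses Alpha. Subgame-perfect outcome: (Alpha, Std4) with payoffs (8, -5).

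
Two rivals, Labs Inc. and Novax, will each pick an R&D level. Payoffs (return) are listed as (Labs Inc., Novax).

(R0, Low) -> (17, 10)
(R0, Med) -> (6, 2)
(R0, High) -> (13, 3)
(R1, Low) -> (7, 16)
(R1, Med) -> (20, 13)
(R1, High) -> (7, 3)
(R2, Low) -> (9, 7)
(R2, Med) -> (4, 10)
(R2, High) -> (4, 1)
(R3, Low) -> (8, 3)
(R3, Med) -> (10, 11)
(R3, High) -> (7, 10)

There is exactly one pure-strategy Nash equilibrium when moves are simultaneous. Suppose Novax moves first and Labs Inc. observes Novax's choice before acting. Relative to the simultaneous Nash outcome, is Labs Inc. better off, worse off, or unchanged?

Labs Inc. best-responds to each possible Novax move:
- Low: BR = R0, leader payoff 10.
- Med: BR = R1, leader payoff 13.
- High: BR = R0, leader payoff 3.
Novax's induced payoffs are 10, 13, 3, so Novax commits to Med. Subgame-perfect outcome: (R1, Med) with payoffs (20, 13).
For the simultaneous game, intersect best replies.
Labs Inc.'s best replies: Low→R0; Med→R1; High→R0.
Novax's best replies: R0→Low; R1→Low; R2→Med; R3→Med.
The unique mutual best reply is (R0, Low), giving (17, 10).
Labs Inc. earns 20 sequentially versus 17 at the Nash outcome: better off.

better off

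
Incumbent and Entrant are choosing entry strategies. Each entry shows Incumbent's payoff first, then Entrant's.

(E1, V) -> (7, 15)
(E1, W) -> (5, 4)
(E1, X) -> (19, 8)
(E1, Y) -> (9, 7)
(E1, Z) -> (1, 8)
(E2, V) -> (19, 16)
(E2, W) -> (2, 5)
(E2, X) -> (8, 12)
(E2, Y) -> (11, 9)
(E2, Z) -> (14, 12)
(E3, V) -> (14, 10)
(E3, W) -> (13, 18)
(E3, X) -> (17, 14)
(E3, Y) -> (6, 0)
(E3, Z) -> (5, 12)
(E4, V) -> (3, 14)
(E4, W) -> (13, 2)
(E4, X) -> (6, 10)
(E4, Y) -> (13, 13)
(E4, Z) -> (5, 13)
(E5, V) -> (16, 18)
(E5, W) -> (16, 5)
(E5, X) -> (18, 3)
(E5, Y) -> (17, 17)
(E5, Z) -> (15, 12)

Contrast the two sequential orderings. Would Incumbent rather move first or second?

If Incumbent leads: Entrant's best replies are E1→V, E2→V, E3→W, E4→V, E5→V; Incumbent's induced payoffs 7, 19, 13, 3, 16; outcome (E2, V), payoffs (19, 16).
If Entrant leads: Incumbent's best replies are V→E2, W→E5, X→E1, Y→E5, Z→E5; Entrant's induced payoffs 16, 5, 8, 17, 12; outcome (E5, Y), payoffs (17, 17).
Incumbent gets 19 moving first and 17 moving second, so Incumbent prefers to move first.

first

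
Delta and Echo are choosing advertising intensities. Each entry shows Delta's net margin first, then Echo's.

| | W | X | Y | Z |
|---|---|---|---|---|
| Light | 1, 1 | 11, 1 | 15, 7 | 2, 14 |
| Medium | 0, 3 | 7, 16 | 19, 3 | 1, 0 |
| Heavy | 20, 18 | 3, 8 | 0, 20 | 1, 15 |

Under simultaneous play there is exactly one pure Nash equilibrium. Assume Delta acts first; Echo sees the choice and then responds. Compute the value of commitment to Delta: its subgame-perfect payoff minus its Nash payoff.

Solve by backward induction (Delta leads).
- Light: BR = Z, leader payoff 2.
- Medium: BR = X, leader payoff 7.
- Heavy: BR = Y, leader payoff 0.
Delta's induced payoffs are 2, 7, 0, so Delta commits to Medium. Subgame-perfect outcome: (Medium, X) with payoffs (7, 16).
Under simultaneous play:
Delta's best replies: W→Heavy; X→Light; Y→Medium; Z→Light.
Echo's best replies: Light→Z; Medium→X; Heavy→Y.
Only (Light, Z) has each player best-responding; Nash payoffs (2, 14).
Delta's commitment gain: 7 − 2 = 5.

5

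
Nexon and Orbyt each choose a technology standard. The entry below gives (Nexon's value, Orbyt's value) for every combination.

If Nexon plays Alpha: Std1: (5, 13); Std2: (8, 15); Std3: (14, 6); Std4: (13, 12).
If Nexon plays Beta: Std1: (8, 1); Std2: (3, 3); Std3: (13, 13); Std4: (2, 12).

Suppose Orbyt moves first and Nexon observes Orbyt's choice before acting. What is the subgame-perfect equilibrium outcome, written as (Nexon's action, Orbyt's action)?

(Alpha, Std2)

Solve by backward induction (Orbyt leads).
- Std1: BR = Beta, leader payoff 1.
- Std2: BR = Alpha, leader payoff 15.
- Std3: BR = Alpha, leader payoff 6.
- Std4: BR = Alpha, leader payoff 12.
Among 1, 15, 6, 12, the best is 15 at Std2. Subgame-perfect outcome: (Alpha, Std2) with payoffs (8, 15).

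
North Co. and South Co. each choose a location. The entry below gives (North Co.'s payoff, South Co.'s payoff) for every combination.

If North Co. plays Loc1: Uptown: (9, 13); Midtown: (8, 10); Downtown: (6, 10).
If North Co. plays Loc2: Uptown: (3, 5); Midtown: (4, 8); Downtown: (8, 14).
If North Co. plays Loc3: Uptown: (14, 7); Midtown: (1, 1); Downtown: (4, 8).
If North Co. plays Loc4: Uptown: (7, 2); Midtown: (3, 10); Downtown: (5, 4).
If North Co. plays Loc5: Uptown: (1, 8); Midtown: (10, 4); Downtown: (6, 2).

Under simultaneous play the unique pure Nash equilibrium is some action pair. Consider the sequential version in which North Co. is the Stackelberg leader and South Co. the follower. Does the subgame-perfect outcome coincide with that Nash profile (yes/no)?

South Co. best-responds to each possible North Co. move:
- Loc1 → South Co. plays Uptown (best of 13, 10, 10); North Co. gets 9.
- Loc2 → South Co. plays Downtown (best of 5, 8, 14); North Co. gets 8.
- Loc3 → South Co. plays Downtown (best of 7, 1, 8); North Co. gets 4.
- Loc4 → South Co. plays Midtown (best of 2, 10, 4); North Co. gets 3.
- Loc5 → South Co. plays Uptown (best of 8, 4, 2); North Co. gets 1.
North Co.'s induced payoffs are 9, 8, 4, 3, 1, so North Co. commits to Loc1. Subgame-perfect outcome: (Loc1, Uptown) with payoffs (9, 13).
Under simultaneous play:
North Co.'s best replies: Uptown→Loc3; Midtown→Loc5; Downtown→Loc2.
South Co.'s best replies: Loc1→Uptown; Loc2→Downtown; Loc3→Downtown; Loc4→Midtown; Loc5→Uptown.
Only (Loc2, Downtown) has each player best-responding; Nash payoffs (8, 14).
Sequential outcome (Loc1, Uptown) differs from the Nash profile (Loc2, Downtown).

no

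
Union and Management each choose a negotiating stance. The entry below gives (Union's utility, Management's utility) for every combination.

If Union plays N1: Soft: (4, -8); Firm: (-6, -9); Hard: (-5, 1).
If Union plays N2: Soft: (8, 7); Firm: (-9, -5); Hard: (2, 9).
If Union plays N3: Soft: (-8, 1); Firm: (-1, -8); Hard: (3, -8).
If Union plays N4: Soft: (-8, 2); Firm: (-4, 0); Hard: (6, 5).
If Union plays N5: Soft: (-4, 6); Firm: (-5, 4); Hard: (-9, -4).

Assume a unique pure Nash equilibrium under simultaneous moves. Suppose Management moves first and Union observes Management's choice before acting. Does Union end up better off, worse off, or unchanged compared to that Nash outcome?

Work backward from Union's decision.
- Soft: BR = N2, leader payoff 7.
- Firm: BR = N3, leader payoff -8.
- Hard: BR = N4, leader payoff 5.
Among 7, -8, 5, the best is 7 at Soft. Subgame-perfect outcome: (N2, Soft) with payoffs (8, 7).
For the simultaneous game, intersect best replies.
Union's best replies: Soft→N2; Firm→N3; Hard→N4.
Management's best replies: N1→Hard; N2→Hard; N3→Soft; N4→Hard; N5→Soft.
The unique mutual best reply is (N4, Hard), giving (6, 5).
Union earns 8 sequentially versus 6 at the Nash outcome: better off.

better off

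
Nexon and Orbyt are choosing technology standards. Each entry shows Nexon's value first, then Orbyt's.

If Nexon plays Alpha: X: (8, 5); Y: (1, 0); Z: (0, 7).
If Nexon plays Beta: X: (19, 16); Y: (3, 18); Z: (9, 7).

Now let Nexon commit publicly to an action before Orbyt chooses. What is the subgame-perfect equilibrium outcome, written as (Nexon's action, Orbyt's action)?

Backward induction with Nexon moving first.
- Alpha → Orbyt plays Z (best of 5, 0, 7); Nexon gets 0.
- Beta → Orbyt plays Y (best of 16, 18, 7); Nexon gets 3.
Among 0, 3, the best is 3 at Beta. Subgame-perfect outcome: (Beta, Y) with payoffs (3, 18).

(Beta, Y)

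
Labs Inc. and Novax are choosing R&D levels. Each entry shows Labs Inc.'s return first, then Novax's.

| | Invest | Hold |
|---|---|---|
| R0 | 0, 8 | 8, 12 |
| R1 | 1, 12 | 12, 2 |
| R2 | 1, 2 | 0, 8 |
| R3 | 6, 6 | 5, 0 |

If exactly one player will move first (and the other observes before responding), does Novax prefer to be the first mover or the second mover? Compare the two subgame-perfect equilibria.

If Labs Inc. leads: Novax's best replies are R0→Hold, R1→Invest, R2→Hold, R3→Invest; Labs Inc.'s induced payoffs 8, 1, 0, 6; outcome (R0, Hold), payoffs (8, 12).
If Novax leads: Labs Inc.'s best replies are Invest→R3, Hold→R1; Novax's induced payoffs 6, 2; outcome (R3, Invest), payoffs (6, 6).
Novax gets 6 moving first and 12 moving second, so Novax prefers to move second.

second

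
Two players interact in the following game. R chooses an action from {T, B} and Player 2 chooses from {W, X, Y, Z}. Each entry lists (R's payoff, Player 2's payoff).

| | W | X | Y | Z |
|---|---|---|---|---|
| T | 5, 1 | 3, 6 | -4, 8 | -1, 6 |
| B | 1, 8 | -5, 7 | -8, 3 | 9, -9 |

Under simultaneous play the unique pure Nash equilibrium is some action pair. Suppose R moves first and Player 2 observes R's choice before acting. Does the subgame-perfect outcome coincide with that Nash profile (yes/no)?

no

Work backward from Player 2's decision.
- T → Player 2 plays Y (best of 1, 6, 8, 6); R gets -4.
- B → Player 2 plays W (best of 8, 7, 3, -9); R gets 1.
Among -4, 1, the best is 1 at B. Subgame-perfect outcome: (B, W) with payoffs (1, 8).
Now find the simultaneous Nash equilibrium.
R's best replies: W→T; X→T; Y→T; Z→B.
Player 2's best replies: T→Y; B→W.
The unique mutual best reply is (T, Y), giving (-4, 8).
Sequential outcome (B, W) differs from the Nash profile (T, Y).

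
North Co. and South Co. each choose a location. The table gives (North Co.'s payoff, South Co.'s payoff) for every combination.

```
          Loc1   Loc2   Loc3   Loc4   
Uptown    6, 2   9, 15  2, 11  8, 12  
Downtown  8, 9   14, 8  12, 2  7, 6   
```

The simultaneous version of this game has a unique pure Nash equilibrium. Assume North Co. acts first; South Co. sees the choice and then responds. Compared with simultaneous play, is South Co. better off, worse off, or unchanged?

better off

Backward induction with North Co. moving first.
- Uptown → South Co. plays Loc2 (best of 2, 15, 11, 12); North Co. gets 9.
- Downtown → South Co. plays Loc1 (best of 9, 8, 2, 6); North Co. gets 8.
Among 9, 8, the best is 9 at Uptown. Subgame-perfect outcome: (Uptown, Loc2) with payoffs (9, 15).
Now find the simultaneous Nash equilibrium.
North Co.'s best replies: Loc1→Downtown; Loc2→Downtown; Loc3→Downtown; Loc4→Uptown.
South Co.'s best replies: Uptown→Loc2; Downtown→Loc1.
The unique mutual best reply is (Downtown, Loc1), giving (8, 9).
South Co. earns 15 sequentially versus 9 at the Nash outcome: better off.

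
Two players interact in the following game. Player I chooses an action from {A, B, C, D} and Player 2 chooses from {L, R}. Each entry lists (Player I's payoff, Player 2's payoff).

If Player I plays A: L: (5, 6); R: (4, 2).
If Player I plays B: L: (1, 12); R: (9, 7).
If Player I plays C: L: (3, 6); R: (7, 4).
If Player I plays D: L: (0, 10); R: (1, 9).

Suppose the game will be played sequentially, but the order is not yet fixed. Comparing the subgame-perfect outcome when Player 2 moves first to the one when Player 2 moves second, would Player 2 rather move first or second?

first

If Player I leads: Player 2's best replies are A→L, B→L, C→L, D→L; Player I's induced payoffs 5, 1, 3, 0; outcome (A, L), payoffs (5, 6).
If Player 2 leads: Player I's best replies are L→A, R→B; Player 2's induced payoffs 6, 7; outcome (B, R), payoffs (9, 7).
Player 2 gets 7 moving first and 6 moving second, so Player 2 prefers to move first.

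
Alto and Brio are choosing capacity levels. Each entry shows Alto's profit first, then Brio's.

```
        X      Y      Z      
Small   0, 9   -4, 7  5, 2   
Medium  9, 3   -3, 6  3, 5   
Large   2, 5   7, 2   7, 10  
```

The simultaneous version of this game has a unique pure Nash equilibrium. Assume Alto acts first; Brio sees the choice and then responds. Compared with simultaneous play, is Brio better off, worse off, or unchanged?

Work backward from Brio's decision.
- Small → Brio plays X (best of 9, 7, 2); Alto gets 0.
- Medium → Brio plays Y (best of 3, 6, 5); Alto gets -3.
- Large → Brio plays Z (best of 5, 2, 10); Alto gets 7.
Alto's induced payoffs are 0, -3, 7, so Alto commits to Large. Subgame-perfect outcome: (Large, Z) with payoffs (7, 10).
Now find the simultaneous Nash equilibrium.
Alto's best replies: X→Medium; Y→Large; Z→Large.
Brio's best replies: Small→X; Medium→Y; Large→Z.
The unique mutual best reply is (Large, Z), giving (7, 10).
Brio earns 10 sequentially versus 10 at the Nash outcome: unchanged.

unchanged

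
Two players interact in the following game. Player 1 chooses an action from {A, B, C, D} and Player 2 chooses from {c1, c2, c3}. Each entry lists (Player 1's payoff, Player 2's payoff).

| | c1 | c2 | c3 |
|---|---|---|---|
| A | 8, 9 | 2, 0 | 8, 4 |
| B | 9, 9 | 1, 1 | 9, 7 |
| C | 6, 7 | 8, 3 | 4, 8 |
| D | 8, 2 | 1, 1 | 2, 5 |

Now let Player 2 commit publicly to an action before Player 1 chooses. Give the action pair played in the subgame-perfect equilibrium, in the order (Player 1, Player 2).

(B, c1)

Solve by backward induction (Player 2 leads).
- c1: Player 1 compares 8, 9, 6, 8 and picks B; Player 2 would get 9.
- c2: Player 1 compares 2, 1, 8, 1 and picks C; Player 2 would get 3.
- c3: Player 1 compares 8, 9, 4, 2 and picks B; Player 2 would get 7.
Maximizing over 9, 3, 7, Player 2 chooses c1. Subgame-perfect outcome: (B, c1) with payoffs (9, 9).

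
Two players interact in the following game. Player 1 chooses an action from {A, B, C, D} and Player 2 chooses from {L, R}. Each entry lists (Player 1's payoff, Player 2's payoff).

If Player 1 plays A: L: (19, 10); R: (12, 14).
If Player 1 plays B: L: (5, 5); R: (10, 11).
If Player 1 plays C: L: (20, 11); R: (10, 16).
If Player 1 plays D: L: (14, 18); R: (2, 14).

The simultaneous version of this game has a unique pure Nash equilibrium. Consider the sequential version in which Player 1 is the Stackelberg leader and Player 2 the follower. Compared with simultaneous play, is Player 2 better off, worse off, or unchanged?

better off

Player 2 best-responds to each possible Player 1 move:
- A: Player 2 compares 10, 14 and picks R; Player 1 would get 12.
- B: Player 2 compares 5, 11 and picks R; Player 1 would get 10.
- C: Player 2 compares 11, 16 and picks R; Player 1 would get 10.
- D: Player 2 compares 18, 14 and picks L; Player 1 would get 14.
Maximizing over 12, 10, 10, 14, Player 1 chooses D. Subgame-perfect outcome: (D, L) with payoffs (14, 18).
Under simultaneous play:
Player 1's best replies: L→C; R→A.
Player 2's best replies: A→R; B→R; C→R; D→L.
Only (A, R) has each player best-responding; Nash payoffs (12, 14).
Player 2 earns 18 sequentially versus 14 at the Nash outcome: better off.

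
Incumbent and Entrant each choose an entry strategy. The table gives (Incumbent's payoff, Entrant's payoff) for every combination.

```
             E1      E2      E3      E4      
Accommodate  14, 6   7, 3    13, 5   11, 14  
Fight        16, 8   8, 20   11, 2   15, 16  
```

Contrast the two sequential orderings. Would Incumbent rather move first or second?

If Incumbent leads: Entrant's best replies are Accommodate→E4, Fight→E2; Incumbent's induced payoffs 11, 8; outcome (Accommodate, E4), payoffs (11, 14).
If Entrant leads: Incumbent's best replies are E1→Fight, E2→Fight, E3→Accommodate, E4→Fight; Entrant's induced payoffs 8, 20, 5, 16; outcome (Fight, E2), payoffs (8, 20).
Incumbent gets 11 moving first and 8 moving second, so Incumbent prefers to move first.

first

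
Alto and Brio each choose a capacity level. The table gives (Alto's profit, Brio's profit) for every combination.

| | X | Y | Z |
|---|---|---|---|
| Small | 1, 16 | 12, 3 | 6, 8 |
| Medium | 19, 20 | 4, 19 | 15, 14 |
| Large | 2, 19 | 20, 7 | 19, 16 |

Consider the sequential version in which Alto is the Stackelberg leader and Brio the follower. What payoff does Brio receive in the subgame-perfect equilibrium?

Brio best-responds to each possible Alto move:
- Small: Brio compares 16, 3, 8 and picks X; Alto would get 1.
- Medium: Brio compares 20, 19, 14 and picks X; Alto would get 19.
- Large: Brio compares 19, 7, 16 and picks X; Alto would get 2.
Among 1, 19, 2, the best is 19 at Medium. Subgame-perfect outcome: (Medium, X) with payoffs (19, 20).

20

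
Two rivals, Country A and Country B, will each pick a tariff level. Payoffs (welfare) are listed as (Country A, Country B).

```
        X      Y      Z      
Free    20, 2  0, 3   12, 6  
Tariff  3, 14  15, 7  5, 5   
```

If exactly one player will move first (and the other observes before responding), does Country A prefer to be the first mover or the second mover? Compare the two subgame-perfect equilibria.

If Country A leads: Country B's best replies are Free→Z, Tariff→X; Country A's induced payoffs 12, 3; outcome (Free, Z), payoffs (12, 6).
If Country B leads: Country A's best replies are X→Free, Y→Tariff, Z→Free; Country B's induced payoffs 2, 7, 6; outcome (Tariff, Y), payoffs (15, 7).
Country A gets 12 moving first and 15 moving second, so Country A prefers to move second.

second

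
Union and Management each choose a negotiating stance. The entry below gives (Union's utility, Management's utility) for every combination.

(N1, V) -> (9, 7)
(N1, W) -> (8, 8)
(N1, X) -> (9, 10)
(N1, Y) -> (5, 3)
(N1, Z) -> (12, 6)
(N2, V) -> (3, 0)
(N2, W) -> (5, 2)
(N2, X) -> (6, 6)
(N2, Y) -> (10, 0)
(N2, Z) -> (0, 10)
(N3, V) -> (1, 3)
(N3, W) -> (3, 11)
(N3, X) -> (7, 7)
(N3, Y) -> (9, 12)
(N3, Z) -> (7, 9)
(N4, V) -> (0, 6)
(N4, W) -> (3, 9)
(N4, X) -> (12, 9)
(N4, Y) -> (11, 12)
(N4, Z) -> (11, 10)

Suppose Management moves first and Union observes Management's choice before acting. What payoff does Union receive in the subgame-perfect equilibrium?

11

Backward induction with Management moving first.
- V: BR = N1, leader payoff 7.
- W: BR = N1, leader payoff 8.
- X: BR = N4, leader payoff 9.
- Y: BR = N4, leader payoff 12.
- Z: BR = N1, leader payoff 6.
Among 7, 8, 9, 12, 6, the best is 12 at Y. Subgame-perfect outcome: (N4, Y) with payoffs (11, 12).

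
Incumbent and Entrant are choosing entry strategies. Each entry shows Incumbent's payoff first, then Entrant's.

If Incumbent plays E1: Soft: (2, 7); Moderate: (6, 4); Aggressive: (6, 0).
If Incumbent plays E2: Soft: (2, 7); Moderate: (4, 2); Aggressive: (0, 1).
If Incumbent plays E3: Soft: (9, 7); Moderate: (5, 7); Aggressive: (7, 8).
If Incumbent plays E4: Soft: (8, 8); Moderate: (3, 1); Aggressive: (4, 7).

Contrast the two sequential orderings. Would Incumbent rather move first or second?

If Incumbent leads: Entrant's best replies are E1→Soft, E2→Soft, E3→Aggressive, E4→Soft; Incumbent's induced payoffs 2, 2, 7, 8; outcome (E4, Soft), payoffs (8, 8).
If Entrant leads: Incumbent's best replies are Soft→E3, Moderate→E1, Aggressive→E3; Entrant's induced payoffs 7, 4, 8; outcome (E3, Aggressive), payoffs (7, 8).
Incumbent gets 8 moving first and 7 moving second, so Incumbent prefers to move first.

first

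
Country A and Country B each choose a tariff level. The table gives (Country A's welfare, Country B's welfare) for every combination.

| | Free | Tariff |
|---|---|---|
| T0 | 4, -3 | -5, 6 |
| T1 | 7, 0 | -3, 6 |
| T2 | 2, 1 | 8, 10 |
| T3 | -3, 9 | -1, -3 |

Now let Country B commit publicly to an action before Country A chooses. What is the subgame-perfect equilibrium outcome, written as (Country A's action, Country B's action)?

Solve by backward induction (Country B leads).
- Free → Country A plays T1 (best of 4, 7, 2, -3); Country B gets 0.
- Tariff → Country A plays T2 (best of -5, -3, 8, -1); Country B gets 10.
Among 0, 10, the best is 10 at Tariff. Subgame-perfect outcome: (T2, Tariff) with payoffs (8, 10).

(T2, Tariff)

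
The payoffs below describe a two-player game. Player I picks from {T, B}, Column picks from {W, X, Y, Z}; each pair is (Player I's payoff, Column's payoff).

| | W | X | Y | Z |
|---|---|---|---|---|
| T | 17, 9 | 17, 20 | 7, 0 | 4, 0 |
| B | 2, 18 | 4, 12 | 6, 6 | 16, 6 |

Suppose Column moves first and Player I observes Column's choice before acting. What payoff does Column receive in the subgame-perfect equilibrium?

20

Backward induction with Column moving first.
- W: Player I compares 17, 2 and picks T; Column would get 9.
- X: Player I compares 17, 4 and picks T; Column would get 20.
- Y: Player I compares 7, 6 and picks T; Column would get 0.
- Z: Player I compares 4, 16 and picks B; Column would get 6.
Column's induced payoffs are 9, 20, 0, 6, so Column commits to X. Subgame-perfect outcome: (T, X) with payoffs (17, 20).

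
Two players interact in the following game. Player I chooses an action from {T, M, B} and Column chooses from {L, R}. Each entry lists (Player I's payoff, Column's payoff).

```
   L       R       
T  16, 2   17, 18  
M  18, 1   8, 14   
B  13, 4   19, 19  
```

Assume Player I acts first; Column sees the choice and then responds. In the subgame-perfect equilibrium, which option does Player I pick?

Backward induction with Player I moving first.
- T: Column compares 2, 18 and picks R; Player I would get 17.
- M: Column compares 1, 14 and picks R; Player I would get 8.
- B: Column compares 4, 19 and picks R; Player I would get 19.
Maximizing over 17, 8, 19, Player I chooses B. Subgame-perfect outcome: (B, R) with payoffs (19, 19).

B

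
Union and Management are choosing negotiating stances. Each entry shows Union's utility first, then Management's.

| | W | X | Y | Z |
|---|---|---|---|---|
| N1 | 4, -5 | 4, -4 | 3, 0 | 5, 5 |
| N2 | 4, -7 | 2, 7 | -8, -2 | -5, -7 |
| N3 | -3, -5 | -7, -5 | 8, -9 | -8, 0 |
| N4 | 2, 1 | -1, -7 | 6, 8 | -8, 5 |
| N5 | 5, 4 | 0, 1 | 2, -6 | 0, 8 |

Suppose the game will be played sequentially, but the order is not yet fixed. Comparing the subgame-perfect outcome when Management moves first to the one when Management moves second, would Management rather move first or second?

second

If Union leads: Management's best replies are N1→Z, N2→X, N3→Z, N4→Y, N5→Z; Union's induced payoffs 5, 2, -8, 6, 0; outcome (N4, Y), payoffs (6, 8).
If Management leads: Union's best replies are W→N5, X→N1, Y→N3, Z→N1; Management's induced payoffs 4, -4, -9, 5; outcome (N1, Z), payoffs (5, 5).
Management gets 5 moving first and 8 moving second, so Management prefers to move second.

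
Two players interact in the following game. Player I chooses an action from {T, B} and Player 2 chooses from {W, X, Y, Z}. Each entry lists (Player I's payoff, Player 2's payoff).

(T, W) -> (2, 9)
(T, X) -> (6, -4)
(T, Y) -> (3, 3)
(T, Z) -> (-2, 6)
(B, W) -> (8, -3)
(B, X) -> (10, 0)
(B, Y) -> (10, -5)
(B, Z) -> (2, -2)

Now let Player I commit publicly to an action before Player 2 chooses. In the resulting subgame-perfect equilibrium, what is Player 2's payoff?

0

Solve by backward induction (Player I leads).
- T: BR = W, leader payoff 2.
- B: BR = X, leader payoff 10.
Maximizing over 2, 10, Player I chooses B. Subgame-perfect outcome: (B, X) with payoffs (10, 0).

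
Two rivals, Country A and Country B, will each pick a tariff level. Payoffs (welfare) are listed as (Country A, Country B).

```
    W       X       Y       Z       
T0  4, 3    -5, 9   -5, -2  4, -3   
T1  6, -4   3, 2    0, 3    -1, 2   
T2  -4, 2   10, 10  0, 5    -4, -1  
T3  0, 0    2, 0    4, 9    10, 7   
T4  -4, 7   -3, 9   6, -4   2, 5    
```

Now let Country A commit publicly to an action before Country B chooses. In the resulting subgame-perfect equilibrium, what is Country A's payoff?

Country B best-responds to each possible Country A move:
- T0: Country B compares 3, 9, -2, -3 and picks X; Country A would get -5.
- T1: Country B compares -4, 2, 3, 2 and picks Y; Country A would get 0.
- T2: Country B compares 2, 10, 5, -1 and picks X; Country A would get 10.
- T3: Country B compares 0, 0, 9, 7 and picks Y; Country A would get 4.
- T4: Country B compares 7, 9, -4, 5 and picks X; Country A would get -3.
Among -5, 0, 10, 4, -3, the best is 10 at T2. Subgame-perfect outcome: (T2, X) with payoffs (10, 10).

10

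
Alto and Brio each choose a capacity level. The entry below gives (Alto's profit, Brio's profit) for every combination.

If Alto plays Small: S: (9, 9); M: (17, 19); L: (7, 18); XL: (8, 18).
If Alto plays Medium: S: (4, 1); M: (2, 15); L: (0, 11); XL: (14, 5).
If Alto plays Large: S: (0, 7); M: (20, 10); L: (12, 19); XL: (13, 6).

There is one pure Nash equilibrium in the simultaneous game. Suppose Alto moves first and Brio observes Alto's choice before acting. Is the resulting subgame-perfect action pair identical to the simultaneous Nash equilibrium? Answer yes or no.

Solve by backward induction (Alto leads).
- Small → Brio plays M (best of 9, 19, 18, 18); Alto gets 17.
- Medium → Brio plays M (best of 1, 15, 11, 5); Alto gets 2.
- Large → Brio plays L (best of 7, 10, 19, 6); Alto gets 12.
Alto's induced payoffs are 17, 2, 12, so Alto commits to Small. Subgame-perfect outcome: (Small, M) with payoffs (17, 19).
Under simultaneous play:
Alto's best replies: S→Small; M→Large; L→Large; XL→Medium.
Brio's best replies: Small→M; Medium→M; Large→L.
Only (Large, L) has each player best-responding; Nash payoffs (12, 19).
Sequential outcome (Small, M) differs from the Nash profile (Large, L).

no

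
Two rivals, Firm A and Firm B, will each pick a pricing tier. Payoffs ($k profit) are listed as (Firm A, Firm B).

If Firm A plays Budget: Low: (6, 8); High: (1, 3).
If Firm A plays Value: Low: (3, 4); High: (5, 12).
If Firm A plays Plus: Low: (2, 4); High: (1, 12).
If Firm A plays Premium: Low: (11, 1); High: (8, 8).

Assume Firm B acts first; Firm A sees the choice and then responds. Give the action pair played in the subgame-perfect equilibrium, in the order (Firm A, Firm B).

(Premium, High)

Work backward from Firm A's decision.
- Low: Firm A compares 6, 3, 2, 11 and picks Premium; Firm B would get 1.
- High: Firm A compares 1, 5, 1, 8 and picks Premium; Firm B would get 8.
Among 1, 8, the best is 8 at High. Subgame-perfect outcome: (Premium, High) with payoffs (8, 8).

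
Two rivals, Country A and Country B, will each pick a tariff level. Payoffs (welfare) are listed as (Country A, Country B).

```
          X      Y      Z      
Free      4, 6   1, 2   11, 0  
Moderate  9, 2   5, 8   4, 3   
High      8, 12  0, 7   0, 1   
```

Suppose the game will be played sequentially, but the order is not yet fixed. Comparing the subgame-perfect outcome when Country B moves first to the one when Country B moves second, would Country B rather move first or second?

second

If Country A leads: Country B's best replies are Free→X, Moderate→Y, High→X; Country A's induced payoffs 4, 5, 8; outcome (High, X), payoffs (8, 12).
If Country B leads: Country A's best replies are X→Moderate, Y→Moderate, Z→Free; Country B's induced payoffs 2, 8, 0; outcome (Moderate, Y), payoffs (5, 8).
Country B gets 8 moving first and 12 moving second, so Country B prefers to move second.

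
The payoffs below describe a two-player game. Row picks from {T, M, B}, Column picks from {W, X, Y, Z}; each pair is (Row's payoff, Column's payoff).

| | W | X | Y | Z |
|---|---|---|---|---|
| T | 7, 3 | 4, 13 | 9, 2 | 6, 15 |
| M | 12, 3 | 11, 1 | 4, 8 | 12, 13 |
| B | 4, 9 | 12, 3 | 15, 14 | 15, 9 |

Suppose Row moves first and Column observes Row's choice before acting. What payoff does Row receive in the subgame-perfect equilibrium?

15

Solve by backward induction (Row leads).
- T: BR = Z, leader payoff 6.
- M: BR = Z, leader payoff 12.
- B: BR = Y, leader payoff 15.
Maximizing over 6, 12, 15, Row chooses B. Subgame-perfect outcome: (B, Y) with payoffs (15, 14).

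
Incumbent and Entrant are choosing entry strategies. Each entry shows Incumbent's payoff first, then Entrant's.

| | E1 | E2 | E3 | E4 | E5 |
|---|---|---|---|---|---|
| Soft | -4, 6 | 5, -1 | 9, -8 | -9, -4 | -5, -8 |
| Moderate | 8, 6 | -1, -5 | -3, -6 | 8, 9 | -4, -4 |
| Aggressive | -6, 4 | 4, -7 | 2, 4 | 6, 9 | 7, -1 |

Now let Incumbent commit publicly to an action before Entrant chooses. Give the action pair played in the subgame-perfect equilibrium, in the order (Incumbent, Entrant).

(Moderate, E4)

Backward induction with Incumbent moving first.
- Soft → Entrant plays E1 (best of 6, -1, -8, -4, -8); Incumbent gets -4.
- Moderate → Entrant plays E4 (best of 6, -5, -6, 9, -4); Incumbent gets 8.
- Aggressive → Entrant plays E4 (best of 4, -7, 4, 9, -1); Incumbent gets 6.
Maximizing over -4, 8, 6, Incumbent chooses Moderate. Subgame-perfect outcome: (Moderate, E4) with payoffs (8, 9).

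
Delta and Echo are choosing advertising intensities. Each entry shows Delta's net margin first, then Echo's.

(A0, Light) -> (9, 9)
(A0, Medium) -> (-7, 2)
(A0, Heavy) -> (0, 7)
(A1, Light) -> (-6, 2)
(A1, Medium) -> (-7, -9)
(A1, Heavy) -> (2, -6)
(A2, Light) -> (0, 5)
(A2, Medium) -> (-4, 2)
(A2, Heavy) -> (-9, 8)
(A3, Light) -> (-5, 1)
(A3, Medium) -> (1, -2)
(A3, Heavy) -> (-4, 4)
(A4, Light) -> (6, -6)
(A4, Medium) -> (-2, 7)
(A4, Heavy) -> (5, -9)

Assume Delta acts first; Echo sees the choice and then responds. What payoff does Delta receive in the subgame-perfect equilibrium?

Solve by backward induction (Delta leads).
- A0 → Echo plays Light (best of 9, 2, 7); Delta gets 9.
- A1 → Echo plays Light (best of 2, -9, -6); Delta gets -6.
- A2 → Echo plays Heavy (best of 5, 2, 8); Delta gets -9.
- A3 → Echo plays Heavy (best of 1, -2, 4); Delta gets -4.
- A4 → Echo plays Medium (best of -6, 7, -9); Delta gets -2.
Maximizing over 9, -6, -9, -4, -2, Delta chooses A0. Subgame-perfect outcome: (A0, Light) with payoffs (9, 9).

9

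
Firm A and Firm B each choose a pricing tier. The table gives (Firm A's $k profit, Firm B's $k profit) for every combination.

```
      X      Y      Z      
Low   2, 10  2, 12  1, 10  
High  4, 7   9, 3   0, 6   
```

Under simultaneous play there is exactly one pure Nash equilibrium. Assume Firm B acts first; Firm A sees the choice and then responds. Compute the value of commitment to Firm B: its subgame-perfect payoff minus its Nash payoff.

3

Solve by backward induction (Firm B leads).
- X: Firm A compares 2, 4 and picks High; Firm B would get 7.
- Y: Firm A compares 2, 9 and picks High; Firm B would get 3.
- Z: Firm A compares 1, 0 and picks Low; Firm B would get 10.
Firm B's induced payoffs are 7, 3, 10, so Firm B commits to Z. Subgame-perfect outcome: (Low, Z) with payoffs (1, 10).
Under simultaneous play:
Firm A's best replies: X→High; Y→High; Z→Low.
Firm B's best replies: Low→Y; High→X.
The unique mutual best reply is (High, X), giving (4, 7).
Firm B's commitment gain: 10 − 7 = 3.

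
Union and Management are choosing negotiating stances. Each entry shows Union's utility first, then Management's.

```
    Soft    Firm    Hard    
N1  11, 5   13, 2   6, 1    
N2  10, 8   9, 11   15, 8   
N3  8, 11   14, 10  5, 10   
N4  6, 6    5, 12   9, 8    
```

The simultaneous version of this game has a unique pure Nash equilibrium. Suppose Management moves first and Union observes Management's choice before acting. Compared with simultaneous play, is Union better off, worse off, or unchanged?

Work backward from Union's decision.
- Soft: BR = N1, leader payoff 5.
- Firm: BR = N3, leader payoff 10.
- Hard: BR = N2, leader payoff 8.
Management's induced payoffs are 5, 10, 8, so Management commits to Firm. Subgame-perfect outcome: (N3, Firm) with payoffs (14, 10).
Now find the simultaneous Nash equilibrium.
Union's best replies: Soft→N1; Firm→N3; Hard→N2.
Management's best replies: N1→Soft; N2→Firm; N3→Soft; N4→Firm.
Only (N1, Soft) has each player best-responding; Nash payoffs (11, 5).
Union earns 14 sequentially versus 11 at the Nash outcome: better off.

better off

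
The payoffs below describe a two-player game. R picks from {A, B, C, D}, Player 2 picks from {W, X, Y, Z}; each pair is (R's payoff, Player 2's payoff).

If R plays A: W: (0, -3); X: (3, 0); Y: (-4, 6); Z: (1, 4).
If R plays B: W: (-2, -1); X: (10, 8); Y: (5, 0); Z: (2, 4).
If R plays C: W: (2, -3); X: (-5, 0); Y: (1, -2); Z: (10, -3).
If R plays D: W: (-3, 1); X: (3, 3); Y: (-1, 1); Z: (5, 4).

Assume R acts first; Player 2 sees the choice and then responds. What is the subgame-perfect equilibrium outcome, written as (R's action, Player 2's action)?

Solve by backward induction (R leads).
- A: Player 2 compares -3, 0, 6, 4 and picks Y; R would get -4.
- B: Player 2 compares -1, 8, 0, 4 and picks X; R would get 10.
- C: Player 2 compares -3, 0, -2, -3 and picks X; R would get -5.
- D: Player 2 compares 1, 3, 1, 4 and picks Z; R would get 5.
R's induced payoffs are -4, 10, -5, 5, so R commits to B. Subgame-perfect outcome: (B, X) with payoffs (10, 8).

(B, X)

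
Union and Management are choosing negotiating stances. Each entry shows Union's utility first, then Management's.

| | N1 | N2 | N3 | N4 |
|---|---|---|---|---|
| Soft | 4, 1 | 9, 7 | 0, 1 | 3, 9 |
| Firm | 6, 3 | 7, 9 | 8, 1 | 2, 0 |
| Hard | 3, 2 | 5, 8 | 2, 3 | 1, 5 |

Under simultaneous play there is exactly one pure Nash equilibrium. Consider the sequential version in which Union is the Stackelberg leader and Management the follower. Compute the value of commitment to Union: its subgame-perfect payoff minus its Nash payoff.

Solve by backward induction (Union leads).
- Soft: Management compares 1, 7, 1, 9 and picks N4; Union would get 3.
- Firm: Management compares 3, 9, 1, 0 and picks N2; Union would get 7.
- Hard: Management compares 2, 8, 3, 5 and picks N2; Union would get 5.
Maximizing over 3, 7, 5, Union chooses Firm. Subgame-perfect outcome: (Firm, N2) with payoffs (7, 9).
For the simultaneous game, intersect best replies.
Union's best replies: N1→Firm; N2→Soft; N3→Firm; N4→Soft.
Management's best replies: Soft→N4; Firm→N2; Hard→N2.
The unique mutual best reply is (Soft, N4), giving (3, 9).
Union's commitment gain: 7 − 3 = 4.

4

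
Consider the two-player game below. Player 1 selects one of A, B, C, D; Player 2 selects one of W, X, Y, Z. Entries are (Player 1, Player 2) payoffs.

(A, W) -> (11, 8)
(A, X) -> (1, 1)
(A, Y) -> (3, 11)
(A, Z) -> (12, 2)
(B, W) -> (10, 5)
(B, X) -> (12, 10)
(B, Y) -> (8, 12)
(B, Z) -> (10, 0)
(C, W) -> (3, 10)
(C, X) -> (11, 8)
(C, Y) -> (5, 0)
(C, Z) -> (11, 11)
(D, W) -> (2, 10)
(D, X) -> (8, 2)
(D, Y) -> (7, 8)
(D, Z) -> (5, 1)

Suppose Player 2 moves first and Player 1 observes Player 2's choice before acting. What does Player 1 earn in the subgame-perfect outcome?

Work backward from Player 1's decision.
- W: BR = A, leader payoff 8.
- X: BR = B, leader payoff 10.
- Y: BR = B, leader payoff 12.
- Z: BR = A, leader payoff 2.
Maximizing over 8, 10, 12, 2, Player 2 chooses Y. Subgame-perfect outcome: (B, Y) with payoffs (8, 12).

8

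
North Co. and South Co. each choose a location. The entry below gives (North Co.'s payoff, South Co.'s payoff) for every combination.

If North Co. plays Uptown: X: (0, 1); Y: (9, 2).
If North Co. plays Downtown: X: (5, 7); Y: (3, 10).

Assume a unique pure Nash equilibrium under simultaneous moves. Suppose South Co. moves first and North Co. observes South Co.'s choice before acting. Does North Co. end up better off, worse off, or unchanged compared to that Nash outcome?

Work backward from North Co.'s decision.
- X: BR = Downtown, leader payoff 7.
- Y: BR = Uptown, leader payoff 2.
South Co.'s induced payoffs are 7, 2, so South Co. commits to X. Subgame-perfect outcome: (Downtown, X) with payoffs (5, 7).
Under simultaneous play:
North Co.'s best replies: X→Downtown; Y→Uptown.
South Co.'s best replies: Uptown→Y; Downtown→Y.
Only (Uptown, Y) has each player best-responding; Nash payoffs (9, 2).
North Co. earns 5 sequentially versus 9 at the Nash outcome: worse off.

worse off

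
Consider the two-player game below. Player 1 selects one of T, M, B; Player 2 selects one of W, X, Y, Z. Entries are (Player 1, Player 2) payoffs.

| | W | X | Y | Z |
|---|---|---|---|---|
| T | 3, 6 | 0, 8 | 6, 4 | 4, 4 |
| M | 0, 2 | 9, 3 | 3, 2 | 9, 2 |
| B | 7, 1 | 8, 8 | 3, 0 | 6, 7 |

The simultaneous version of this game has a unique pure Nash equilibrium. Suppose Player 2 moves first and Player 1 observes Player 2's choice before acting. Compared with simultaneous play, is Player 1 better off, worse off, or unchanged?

worse off

Backward induction with Player 2 moving first.
- W: Player 1 compares 3, 0, 7 and picks B; Player 2 would get 1.
- X: Player 1 compares 0, 9, 8 and picks M; Player 2 would get 3.
- Y: Player 1 compares 6, 3, 3 and picks T; Player 2 would get 4.
- Z: Player 1 compares 4, 9, 6 and picks M; Player 2 would get 2.
Among 1, 3, 4, 2, the best is 4 at Y. Subgame-perfect outcome: (T, Y) with payoffs (6, 4).
Now find the simultaneous Nash equilibrium.
Player 1's best replies: W→B; X→M; Y→T; Z→M.
Player 2's best replies: T→X; M→X; B→X.
Only (M, X) has each player best-responding; Nash payoffs (9, 3).
Player 1 earns 6 sequentially versus 9 at the Nash outcome: worse off.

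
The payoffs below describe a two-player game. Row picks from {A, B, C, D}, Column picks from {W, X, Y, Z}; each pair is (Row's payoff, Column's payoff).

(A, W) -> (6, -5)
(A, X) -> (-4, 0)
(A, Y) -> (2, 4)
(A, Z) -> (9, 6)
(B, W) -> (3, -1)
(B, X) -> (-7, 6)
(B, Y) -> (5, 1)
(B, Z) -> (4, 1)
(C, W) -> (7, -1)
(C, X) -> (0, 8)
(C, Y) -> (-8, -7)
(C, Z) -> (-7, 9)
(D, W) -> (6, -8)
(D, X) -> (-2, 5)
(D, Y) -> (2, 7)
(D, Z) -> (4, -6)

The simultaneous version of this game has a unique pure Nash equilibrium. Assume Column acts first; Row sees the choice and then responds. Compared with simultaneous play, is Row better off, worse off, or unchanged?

Solve by backward induction (Column leads).
- W: Row compares 6, 3, 7, 6 and picks C; Column would get -1.
- X: Row compares -4, -7, 0, -2 and picks C; Column would get 8.
- Y: Row compares 2, 5, -8, 2 and picks B; Column would get 1.
- Z: Row compares 9, 4, -7, 4 and picks A; Column would get 6.
Column's induced payoffs are -1, 8, 1, 6, so Column commits to X. Subgame-perfect outcome: (C, X) with payoffs (0, 8).
Now find the simultaneous Nash equilibrium.
Row's best replies: W→C; X→C; Y→B; Z→A.
Column's best replies: A→Z; B→X; C→Z; D→Y.
Only (A, Z) has each player best-responding; Nash payoffs (9, 6).
Row earns 0 sequentially versus 9 at the Nash outcome: worse off.

worse off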